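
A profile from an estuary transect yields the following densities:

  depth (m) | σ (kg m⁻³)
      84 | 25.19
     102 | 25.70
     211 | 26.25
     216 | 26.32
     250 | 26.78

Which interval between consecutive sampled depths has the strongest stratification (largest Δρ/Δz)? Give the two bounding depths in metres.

Compute the density gradient over each adjacent pair:
  84–102 m: Δρ/Δz = 0.51/18 = 0.028 kg m⁻⁴
  102–211 m: Δρ/Δz = 0.55/109 = 5.0 × 10⁻³ kg m⁻⁴
  211–216 m: Δρ/Δz = 0.07/5 = 0.014 kg m⁻⁴
  216–250 m: Δρ/Δz = 0.46/34 = 0.014 kg m⁻⁴
The largest gradient is in the 84–102 m interval — the pycnocline.

84–102 m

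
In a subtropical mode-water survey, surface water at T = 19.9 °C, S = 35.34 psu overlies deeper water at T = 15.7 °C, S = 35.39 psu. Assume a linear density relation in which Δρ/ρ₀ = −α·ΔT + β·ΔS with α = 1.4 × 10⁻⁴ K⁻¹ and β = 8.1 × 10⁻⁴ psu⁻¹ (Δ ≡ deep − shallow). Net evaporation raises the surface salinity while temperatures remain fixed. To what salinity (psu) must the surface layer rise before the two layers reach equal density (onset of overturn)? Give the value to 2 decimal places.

36.12 psu

Neutral buoyancy requires −α(T_deep − T_surf) + β(S_deep − S_surf′) = 0.
S_surf′ = S_deep − (α/β)·ΔT = 35.39 − (1.4 × 10⁻⁴/8.1 × 10⁻⁴)·(-4.2) = 36.1159 psu.
Increase required: 36.1159 − 35.34 = 0.7759 psu.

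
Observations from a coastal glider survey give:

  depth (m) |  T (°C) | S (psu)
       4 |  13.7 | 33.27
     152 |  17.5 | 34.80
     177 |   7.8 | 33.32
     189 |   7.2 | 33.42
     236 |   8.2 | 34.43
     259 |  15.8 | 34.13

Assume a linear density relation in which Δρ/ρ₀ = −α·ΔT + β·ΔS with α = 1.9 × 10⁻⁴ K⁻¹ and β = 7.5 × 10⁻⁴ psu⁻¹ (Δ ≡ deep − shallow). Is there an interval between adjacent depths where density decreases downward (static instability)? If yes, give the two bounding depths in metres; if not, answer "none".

Evaluate Δρ/ρ₀ = −αΔT + βΔS across each adjacent pair:
  4–152 m: −αΔT+βΔS = −(1.9 × 10⁻⁴)(+3.8)+(7.5 × 10⁻⁴)(+1.53) = 4.3 × 10⁻⁴ → stable
  152–177 m: −αΔT+βΔS = −(1.9 × 10⁻⁴)(-9.7)+(7.5 × 10⁻⁴)(-1.48) = 7.3 × 10⁻⁴ → stable
  177–189 m: −αΔT+βΔS = −(1.9 × 10⁻⁴)(-0.6)+(7.5 × 10⁻⁴)(+0.10) = 1.9 × 10⁻⁴ → stable
  189–236 m: −αΔT+βΔS = −(1.9 × 10⁻⁴)(+1.0)+(7.5 × 10⁻⁴)(+1.01) = 5.7 × 10⁻⁴ → stable
  236–259 m: −αΔT+βΔS = −(1.9 × 10⁻⁴)(+7.6)+(7.5 × 10⁻⁴)(-0.30) = -1.7 × 10⁻³ → UNSTABLE
The 236–259 m interval has Δρ < 0: lighter water underlies denser water.

236–259 m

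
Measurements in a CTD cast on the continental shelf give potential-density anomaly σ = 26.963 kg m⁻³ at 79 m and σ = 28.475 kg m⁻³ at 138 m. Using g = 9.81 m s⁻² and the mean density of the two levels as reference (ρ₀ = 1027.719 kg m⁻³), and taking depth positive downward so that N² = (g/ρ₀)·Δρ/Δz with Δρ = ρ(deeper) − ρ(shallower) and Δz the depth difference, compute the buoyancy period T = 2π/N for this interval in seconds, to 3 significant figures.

402 s

Δρ = 1028.475 − 1026.963 = 1.512 kg m⁻³ over Δz = 138 − 79 = 59 m.
N² = (9.81/1027.719) × (1.512/59) = 2.4462 × 10⁻⁴ s⁻².
N = √(2.4462 × 10⁻⁴) = 0.015640 rad s⁻¹, so T = 2π/N = 401.74 s ≈ 402 s.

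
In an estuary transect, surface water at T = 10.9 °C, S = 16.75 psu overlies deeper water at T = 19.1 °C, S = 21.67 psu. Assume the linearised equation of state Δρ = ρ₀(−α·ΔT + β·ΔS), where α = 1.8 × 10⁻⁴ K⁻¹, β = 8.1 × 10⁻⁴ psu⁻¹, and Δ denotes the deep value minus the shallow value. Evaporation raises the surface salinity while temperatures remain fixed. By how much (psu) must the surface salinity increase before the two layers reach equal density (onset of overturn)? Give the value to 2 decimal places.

Neutral buoyancy requires −α(T_deep − T_surf) + β(S_deep − S_surf′) = 0.
S_surf′ = S_deep − (α/β)·ΔT = 21.67 − (1.8 × 10⁻⁴/8.1 × 10⁻⁴)·(+8.2) = 19.8478 psu.
Increase required: 19.8478 − 16.75 = 3.0978 psu.

3.10 psu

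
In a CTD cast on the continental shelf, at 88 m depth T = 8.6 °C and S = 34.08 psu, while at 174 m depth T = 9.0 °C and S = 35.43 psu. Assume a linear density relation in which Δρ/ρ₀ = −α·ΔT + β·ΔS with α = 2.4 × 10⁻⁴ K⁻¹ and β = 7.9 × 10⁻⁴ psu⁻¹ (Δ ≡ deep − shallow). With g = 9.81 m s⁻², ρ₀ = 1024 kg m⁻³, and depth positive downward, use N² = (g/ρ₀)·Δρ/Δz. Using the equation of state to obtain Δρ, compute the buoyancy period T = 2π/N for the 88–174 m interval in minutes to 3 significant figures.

ΔT = +0.4 K, ΔS = +1.35 psu (deep − shallow).
Δρ/ρ₀ = −αΔT + βΔS = -9.60 × 10⁻⁵ + 1.0665 × 10⁻³ = 9.705 × 10⁻⁴, so Δρ ≈ 0.9938 kg m⁻³.
N² = (g/ρ₀)·Δρ/Δz = g·(Δρ/ρ₀)/Δz = 9.81 × 9.705 × 10⁻⁴ / 86 = 1.1070 × 10⁻⁴ s⁻².
N = √(1.1070 × 10⁻⁴) = 0.010521 rad s⁻¹ → T = 2π/N = 597.20 s = 9.9533 min ≈ 9.95 min.

9.95 min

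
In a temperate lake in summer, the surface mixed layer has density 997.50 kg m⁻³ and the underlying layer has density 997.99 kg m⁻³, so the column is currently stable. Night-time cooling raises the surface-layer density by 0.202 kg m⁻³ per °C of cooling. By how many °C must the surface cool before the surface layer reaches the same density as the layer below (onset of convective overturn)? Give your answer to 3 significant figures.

Density deficit of the surface layer: 997.99 − 997.50 = 0.49 kg m⁻³.
Required change = 0.49 / 0.202 = 2.43 °C.

2.43 °C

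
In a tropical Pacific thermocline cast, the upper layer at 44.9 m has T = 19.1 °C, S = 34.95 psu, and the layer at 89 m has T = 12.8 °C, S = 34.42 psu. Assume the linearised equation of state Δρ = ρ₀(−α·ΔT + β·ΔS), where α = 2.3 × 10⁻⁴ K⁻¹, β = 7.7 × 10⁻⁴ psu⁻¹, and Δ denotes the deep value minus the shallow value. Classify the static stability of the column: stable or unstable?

ΔT = 12.8 − 19.1 = -6.3 K and ΔS = 34.42 − 34.95 = -0.53 psu (deep − shallow).
−αΔT = 1.449 × 10⁻³; βΔS = -4.081 × 10⁻⁴; sum Δρ/ρ₀ = 1.0409 × 10⁻³.
Δρ/ρ₀ > 0, so Δρ > 0: deeper water is denser → statically stable.

stable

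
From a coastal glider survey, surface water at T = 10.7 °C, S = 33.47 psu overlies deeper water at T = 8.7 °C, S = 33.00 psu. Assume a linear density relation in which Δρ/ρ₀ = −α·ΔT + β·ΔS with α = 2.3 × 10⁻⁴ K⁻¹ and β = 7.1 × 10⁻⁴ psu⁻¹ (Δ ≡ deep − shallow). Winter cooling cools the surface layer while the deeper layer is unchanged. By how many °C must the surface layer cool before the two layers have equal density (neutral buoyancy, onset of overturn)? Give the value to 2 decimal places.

Neutral buoyancy requires Δρ = 0, i.e. −α(T_deep − T_surf′) + β(S_deep − S_surf) = 0.
T_surf′ = T_deep − (β/α)·ΔS = 8.7 − (7.1 × 10⁻⁴/2.3 × 10⁻⁴)·(-0.47) = 10.1509 °C.
Cooling required: 10.7 − (10.1509) = 0.5491 °C.

0.55 °C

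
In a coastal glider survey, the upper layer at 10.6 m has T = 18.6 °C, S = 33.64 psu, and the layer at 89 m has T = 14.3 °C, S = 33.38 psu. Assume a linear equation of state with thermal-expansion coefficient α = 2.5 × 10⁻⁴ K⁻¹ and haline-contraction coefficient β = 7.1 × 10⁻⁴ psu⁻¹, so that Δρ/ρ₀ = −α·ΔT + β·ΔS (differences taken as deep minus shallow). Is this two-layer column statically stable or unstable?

stable

ΔT = 14.3 − 18.6 = -4.3 K and ΔS = 33.38 − 33.64 = -0.26 psu (deep − shallow).
−αΔT = 1.075 × 10⁻³; βΔS = -1.846 × 10⁻⁴; sum Δρ/ρ₀ = 8.904 × 10⁻⁴.
Δρ/ρ₀ > 0, so Δρ > 0: deeper water is denser → statically stable.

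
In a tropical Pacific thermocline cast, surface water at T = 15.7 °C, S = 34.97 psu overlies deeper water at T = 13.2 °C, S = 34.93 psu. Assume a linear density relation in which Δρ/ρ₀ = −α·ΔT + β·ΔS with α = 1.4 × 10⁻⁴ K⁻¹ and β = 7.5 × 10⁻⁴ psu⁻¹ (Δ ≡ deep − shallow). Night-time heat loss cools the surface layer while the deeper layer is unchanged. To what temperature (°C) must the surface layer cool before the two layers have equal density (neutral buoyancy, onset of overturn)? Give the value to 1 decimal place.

13.4 °C

Neutral buoyancy requires Δρ = 0, i.e. −α(T_deep − T_surf′) + β(S_deep − S_surf) = 0.
T_surf′ = T_deep − (β/α)·ΔS = 13.2 − (7.5 × 10⁻⁴/1.4 × 10⁻⁴)·(-0.04) = 13.414 °C.
Cooling required: 15.7 − (13.414) = 2.286 °C.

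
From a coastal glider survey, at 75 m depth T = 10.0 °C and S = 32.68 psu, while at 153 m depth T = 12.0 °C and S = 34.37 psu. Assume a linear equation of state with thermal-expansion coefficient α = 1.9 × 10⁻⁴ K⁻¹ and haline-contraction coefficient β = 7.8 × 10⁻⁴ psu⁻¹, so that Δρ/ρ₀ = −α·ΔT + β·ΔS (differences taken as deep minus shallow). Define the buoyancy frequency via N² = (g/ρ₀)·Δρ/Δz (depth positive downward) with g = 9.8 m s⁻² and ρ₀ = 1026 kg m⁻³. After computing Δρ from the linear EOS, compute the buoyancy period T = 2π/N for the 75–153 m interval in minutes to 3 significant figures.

ΔT = +2.0 K, ΔS = +1.69 psu (deep − shallow).
Δρ/ρ₀ = −αΔT + βΔS = -3.80 × 10⁻⁴ + 1.3182 × 10⁻³ = 9.382 × 10⁻⁴, so Δρ ≈ 0.9626 kg m⁻³.
N² = (g/ρ₀)·Δρ/Δz = g·(Δρ/ρ₀)/Δz = 9.8 × 9.382 × 10⁻⁴ / 78 = 1.1788 × 10⁻⁴ s⁻².
N = √(1.1788 × 10⁻⁴) = 0.010857 rad s⁻¹ → T = 2π/N = 578.72 s = 9.6453 min ≈ 9.65 min.

9.65 min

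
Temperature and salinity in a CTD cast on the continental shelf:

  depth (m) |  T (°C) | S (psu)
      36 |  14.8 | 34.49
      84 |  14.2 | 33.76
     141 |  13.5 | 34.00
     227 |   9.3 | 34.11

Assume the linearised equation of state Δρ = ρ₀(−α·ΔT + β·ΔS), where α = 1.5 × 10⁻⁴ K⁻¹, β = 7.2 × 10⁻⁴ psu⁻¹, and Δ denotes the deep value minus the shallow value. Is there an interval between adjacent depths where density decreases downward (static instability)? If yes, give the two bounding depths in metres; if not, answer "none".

Evaluate Δρ/ρ₀ = −αΔT + βΔS across each adjacent pair:
  36–84 m: −αΔT+βΔS = −(1.5 × 10⁻⁴)(-0.6)+(7.2 × 10⁻⁴)(-0.73) = -4.4 × 10⁻⁴ → UNSTABLE
  84–141 m: −αΔT+βΔS = −(1.5 × 10⁻⁴)(-0.7)+(7.2 × 10⁻⁴)(+0.24) = 2.8 × 10⁻⁴ → stable
  141–227 m: −αΔT+βΔS = −(1.5 × 10⁻⁴)(-4.2)+(7.2 × 10⁻⁴)(+0.11) = 7.1 × 10⁻⁴ → stable
The 36–84 m interval has Δρ < 0: lighter water underlies denser water.

36–84 m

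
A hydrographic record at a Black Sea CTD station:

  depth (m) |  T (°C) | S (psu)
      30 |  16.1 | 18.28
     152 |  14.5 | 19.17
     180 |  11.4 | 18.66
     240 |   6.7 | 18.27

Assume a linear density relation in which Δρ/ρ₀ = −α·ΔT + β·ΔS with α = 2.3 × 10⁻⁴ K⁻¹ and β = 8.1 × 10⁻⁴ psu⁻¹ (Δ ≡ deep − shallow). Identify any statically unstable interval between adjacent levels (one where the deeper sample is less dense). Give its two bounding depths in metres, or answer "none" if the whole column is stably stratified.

Evaluate Δρ/ρ₀ = −αΔT + βΔS across each adjacent pair:
  30–152 m: −αΔT+βΔS = −(2.3 × 10⁻⁴)(-1.6)+(8.1 × 10⁻⁴)(+0.89) = 1.1 × 10⁻³ → stable
  152–180 m: −αΔT+βΔS = −(2.3 × 10⁻⁴)(-3.1)+(8.1 × 10⁻⁴)(-0.51) = 3.0 × 10⁻⁴ → stable
  180–240 m: −αΔT+βΔS = −(2.3 × 10⁻⁴)(-4.7)+(8.1 × 10⁻⁴)(-0.39) = 7.7 × 10⁻⁴ → stable
Every interval has Δρ > 0: the column is stably stratified throughout.

none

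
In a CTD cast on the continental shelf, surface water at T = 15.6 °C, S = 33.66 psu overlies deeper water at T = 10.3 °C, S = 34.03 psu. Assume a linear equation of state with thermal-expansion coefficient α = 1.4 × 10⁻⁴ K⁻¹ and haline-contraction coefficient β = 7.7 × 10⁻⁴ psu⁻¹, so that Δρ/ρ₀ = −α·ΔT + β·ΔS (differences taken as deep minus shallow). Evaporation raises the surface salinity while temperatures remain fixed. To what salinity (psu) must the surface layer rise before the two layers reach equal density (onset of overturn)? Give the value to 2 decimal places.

34.99 psu

Neutral buoyancy requires −α(T_deep − T_surf) + β(S_deep − S_surf′) = 0.
S_surf′ = S_deep − (α/β)·ΔT = 34.03 − (1.4 × 10⁻⁴/7.7 × 10⁻⁴)·(-5.3) = 34.9936 psu.
Increase required: 34.9936 − 33.66 = 1.3336 psu.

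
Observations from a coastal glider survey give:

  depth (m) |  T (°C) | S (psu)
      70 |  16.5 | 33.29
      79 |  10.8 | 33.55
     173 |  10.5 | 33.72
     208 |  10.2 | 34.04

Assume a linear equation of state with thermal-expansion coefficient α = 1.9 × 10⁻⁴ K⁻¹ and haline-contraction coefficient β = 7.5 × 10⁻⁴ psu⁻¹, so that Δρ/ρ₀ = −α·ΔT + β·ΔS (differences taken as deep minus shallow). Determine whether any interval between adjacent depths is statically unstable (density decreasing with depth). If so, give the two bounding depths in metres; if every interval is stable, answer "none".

none

Evaluate Δρ/ρ₀ = −αΔT + βΔS across each adjacent pair:
  70–79 m: −αΔT+βΔS = −(1.9 × 10⁻⁴)(-5.7)+(7.5 × 10⁻⁴)(+0.26) = 1.3 × 10⁻³ → stable
  79–173 m: −αΔT+βΔS = −(1.9 × 10⁻⁴)(-0.3)+(7.5 × 10⁻⁴)(+0.17) = 1.8 × 10⁻⁴ → stable
  173–208 m: −αΔT+βΔS = −(1.9 × 10⁻⁴)(-0.3)+(7.5 × 10⁻⁴)(+0.32) = 3.0 × 10⁻⁴ → stable
Every interval has Δρ > 0: the column is stably stratified throughout.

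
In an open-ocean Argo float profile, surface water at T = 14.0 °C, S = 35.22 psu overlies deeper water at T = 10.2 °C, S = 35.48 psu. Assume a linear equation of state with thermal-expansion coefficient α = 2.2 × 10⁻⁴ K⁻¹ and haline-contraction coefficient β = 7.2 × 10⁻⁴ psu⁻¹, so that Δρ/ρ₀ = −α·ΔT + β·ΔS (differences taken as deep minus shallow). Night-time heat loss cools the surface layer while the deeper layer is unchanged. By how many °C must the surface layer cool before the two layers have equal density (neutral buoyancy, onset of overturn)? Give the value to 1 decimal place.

4.7 °C

Neutral buoyancy requires Δρ = 0, i.e. −α(T_deep − T_surf′) + β(S_deep − S_surf) = 0.
T_surf′ = T_deep − (β/α)·ΔS = 10.2 − (7.2 × 10⁻⁴/2.2 × 10⁻⁴)·(+0.26) = 9.349 °C.
Cooling required: 14.0 − (9.349) = 4.651 °C.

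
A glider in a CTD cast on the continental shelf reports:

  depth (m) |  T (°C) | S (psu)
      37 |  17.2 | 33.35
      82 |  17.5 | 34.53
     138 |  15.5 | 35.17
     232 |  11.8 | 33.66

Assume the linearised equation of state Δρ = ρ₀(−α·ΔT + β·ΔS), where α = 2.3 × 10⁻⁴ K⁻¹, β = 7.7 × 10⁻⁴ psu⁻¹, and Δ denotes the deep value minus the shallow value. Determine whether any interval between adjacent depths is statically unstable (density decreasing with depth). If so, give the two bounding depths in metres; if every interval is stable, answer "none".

138–232 m

Evaluate Δρ/ρ₀ = −αΔT + βΔS across each adjacent pair:
  37–82 m: −αΔT+βΔS = −(2.3 × 10⁻⁴)(+0.3)+(7.7 × 10⁻⁴)(+1.18) = 8.4 × 10⁻⁴ → stable
  82–138 m: −αΔT+βΔS = −(2.3 × 10⁻⁴)(-2.0)+(7.7 × 10⁻⁴)(+0.64) = 9.5 × 10⁻⁴ → stable
  138–232 m: −αΔT+βΔS = −(2.3 × 10⁻⁴)(-3.7)+(7.7 × 10⁻⁴)(-1.51) = -3.1 × 10⁻⁴ → UNSTABLE
The 138–232 m interval has Δρ < 0: lighter water underlies denser water.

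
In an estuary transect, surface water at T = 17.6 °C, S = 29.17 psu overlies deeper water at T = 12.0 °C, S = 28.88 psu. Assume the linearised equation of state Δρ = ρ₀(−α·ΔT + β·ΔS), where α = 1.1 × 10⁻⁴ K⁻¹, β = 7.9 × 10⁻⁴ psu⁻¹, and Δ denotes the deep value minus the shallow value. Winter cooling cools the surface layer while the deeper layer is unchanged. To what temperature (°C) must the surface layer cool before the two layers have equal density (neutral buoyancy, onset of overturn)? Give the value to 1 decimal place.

14.1 °C

Neutral buoyancy requires Δρ = 0, i.e. −α(T_deep − T_surf′) + β(S_deep − S_surf) = 0.
T_surf′ = T_deep − (β/α)·ΔS = 12.0 − (7.9 × 10⁻⁴/1.1 × 10⁻⁴)·(-0.29) = 14.083 °C.
Cooling required: 17.6 − (14.083) = 3.517 °C.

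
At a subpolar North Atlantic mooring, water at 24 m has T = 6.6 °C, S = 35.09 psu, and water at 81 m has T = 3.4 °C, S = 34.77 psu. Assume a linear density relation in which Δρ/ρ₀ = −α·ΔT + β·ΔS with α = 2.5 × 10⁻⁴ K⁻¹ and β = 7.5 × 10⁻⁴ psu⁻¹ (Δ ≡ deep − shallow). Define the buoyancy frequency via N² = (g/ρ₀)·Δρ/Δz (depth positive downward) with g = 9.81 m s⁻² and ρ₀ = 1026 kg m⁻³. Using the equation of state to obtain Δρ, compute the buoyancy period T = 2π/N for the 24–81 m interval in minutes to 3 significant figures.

ΔT = -3.2 K, ΔS = -0.32 psu (deep − shallow).
Δρ/ρ₀ = −αΔT + βΔS = 8.00 × 10⁻⁴ − 2.40 × 10⁻⁴ = 5.60 × 10⁻⁴, so Δρ ≈ 0.5746 kg m⁻³.
N² = (g/ρ₀)·Δρ/Δz = g·(Δρ/ρ₀)/Δz = 9.81 × 5.60 × 10⁻⁴ / 57 = 9.6379 × 10⁻⁵ s⁻².
N = √(9.6379 × 10⁻⁵) = 9.8173 × 10⁻³ rad s⁻¹ → T = 2π/N = 640.01 s = 10.667 min ≈ 10.7 min.

10.7 min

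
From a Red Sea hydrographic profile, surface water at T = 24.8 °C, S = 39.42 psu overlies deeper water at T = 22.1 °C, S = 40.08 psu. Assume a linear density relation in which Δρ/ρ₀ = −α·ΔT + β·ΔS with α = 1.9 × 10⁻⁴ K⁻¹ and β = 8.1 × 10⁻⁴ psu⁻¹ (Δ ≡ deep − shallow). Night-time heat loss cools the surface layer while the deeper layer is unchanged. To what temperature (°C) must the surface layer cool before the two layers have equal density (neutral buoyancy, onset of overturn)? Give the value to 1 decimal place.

Neutral buoyancy requires Δρ = 0, i.e. −α(T_deep − T_surf′) + β(S_deep − S_surf) = 0.
T_surf′ = T_deep − (β/α)·ΔS = 22.1 − (8.1 × 10⁻⁴/1.9 × 10⁻⁴)·(+0.66) = 19.286 °C.
Cooling required: 24.8 − (19.286) = 5.514 °C.

19.3 °C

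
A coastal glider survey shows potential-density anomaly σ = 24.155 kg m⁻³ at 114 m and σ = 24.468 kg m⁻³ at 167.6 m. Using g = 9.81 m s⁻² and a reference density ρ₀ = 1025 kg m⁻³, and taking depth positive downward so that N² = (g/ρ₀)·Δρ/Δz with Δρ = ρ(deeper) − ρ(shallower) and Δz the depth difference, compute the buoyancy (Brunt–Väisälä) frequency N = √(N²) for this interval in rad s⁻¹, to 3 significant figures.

Δρ = 1024.468 − 1024.155 = 0.313 kg m⁻³ over Δz = 167.6 − 114 = 53.6 m.
N² = (9.81/1025) × (0.313/53.6) = 5.5889 × 10⁻⁵ s⁻².
N = √(5.5889 × 10⁻⁵) = 7.4759 × 10⁻³ rad s⁻¹ ≈ 7.48 × 10⁻³ rad s⁻¹.

7.48 × 10⁻³ rad s⁻¹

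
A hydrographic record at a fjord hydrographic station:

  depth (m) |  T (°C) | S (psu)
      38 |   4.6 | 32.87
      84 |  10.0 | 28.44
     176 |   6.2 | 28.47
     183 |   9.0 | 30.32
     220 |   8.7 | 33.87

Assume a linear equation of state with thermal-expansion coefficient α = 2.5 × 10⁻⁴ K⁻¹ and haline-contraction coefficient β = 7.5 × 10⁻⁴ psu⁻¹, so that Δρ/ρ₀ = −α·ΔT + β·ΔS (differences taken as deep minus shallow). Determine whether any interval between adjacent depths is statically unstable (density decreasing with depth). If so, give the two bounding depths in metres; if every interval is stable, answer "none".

Evaluate Δρ/ρ₀ = −αΔT + βΔS across each adjacent pair:
  38–84 m: −αΔT+βΔS = −(2.5 × 10⁻⁴)(+5.4)+(7.5 × 10⁻⁴)(-4.43) = -4.7 × 10⁻³ → UNSTABLE
  84–176 m: −αΔT+βΔS = −(2.5 × 10⁻⁴)(-3.8)+(7.5 × 10⁻⁴)(+0.03) = 9.7 × 10⁻⁴ → stable
  176–183 m: −αΔT+βΔS = −(2.5 × 10⁻⁴)(+2.8)+(7.5 × 10⁻⁴)(+1.85) = 6.9 × 10⁻⁴ → stable
  183–220 m: −αΔT+βΔS = −(2.5 × 10⁻⁴)(-0.3)+(7.5 × 10⁻⁴)(+3.55) = 2.7 × 10⁻³ → stable
The 38–84 m interval has Δρ < 0: lighter water underlies denser water.

38–84 m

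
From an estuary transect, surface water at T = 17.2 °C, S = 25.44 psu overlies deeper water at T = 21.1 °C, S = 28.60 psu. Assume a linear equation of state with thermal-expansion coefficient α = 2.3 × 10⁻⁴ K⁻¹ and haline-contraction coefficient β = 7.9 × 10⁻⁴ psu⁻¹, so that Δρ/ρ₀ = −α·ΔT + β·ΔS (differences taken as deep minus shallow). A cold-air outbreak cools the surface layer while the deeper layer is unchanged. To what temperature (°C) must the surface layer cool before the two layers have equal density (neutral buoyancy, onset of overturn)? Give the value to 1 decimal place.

10.2 °C

Neutral buoyancy requires Δρ = 0, i.e. −α(T_deep − T_surf′) + β(S_deep − S_surf) = 0.
T_surf′ = T_deep − (β/α)·ΔS = 21.1 − (7.9 × 10⁻⁴/2.3 × 10⁻⁴)·(+3.16) = 10.246 °C.
Cooling required: 17.2 − (10.246) = 6.954 °C.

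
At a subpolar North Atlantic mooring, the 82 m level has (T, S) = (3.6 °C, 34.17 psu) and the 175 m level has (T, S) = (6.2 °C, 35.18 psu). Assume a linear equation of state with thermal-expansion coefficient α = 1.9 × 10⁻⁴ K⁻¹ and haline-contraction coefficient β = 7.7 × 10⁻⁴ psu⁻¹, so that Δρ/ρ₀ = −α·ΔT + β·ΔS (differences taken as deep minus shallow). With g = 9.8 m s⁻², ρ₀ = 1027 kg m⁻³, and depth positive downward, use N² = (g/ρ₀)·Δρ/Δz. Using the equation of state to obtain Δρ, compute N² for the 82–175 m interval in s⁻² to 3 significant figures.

2.99 × 10⁻⁵ s⁻²

ΔT = +2.6 K, ΔS = +1.01 psu (deep − shallow).
Δρ/ρ₀ = −αΔT + βΔS = -4.94 × 10⁻⁴ + 7.777 × 10⁻⁴ = 2.837 × 10⁻⁴, so Δρ ≈ 0.2914 kg m⁻³.
N² = (g/ρ₀)·Δρ/Δz = g·(Δρ/ρ₀)/Δz = 9.8 × 2.837 × 10⁻⁴ / 93 = 2.9895 × 10⁻⁵ s⁻² ≈ 2.99 × 10⁻⁵ s⁻².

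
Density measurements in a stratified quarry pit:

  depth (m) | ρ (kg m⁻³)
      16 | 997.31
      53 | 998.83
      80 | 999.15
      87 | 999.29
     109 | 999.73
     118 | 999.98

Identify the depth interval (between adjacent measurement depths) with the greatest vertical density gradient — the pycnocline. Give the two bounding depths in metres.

Compute the density gradient over each adjacent pair:
  16–53 m: Δρ/Δz = 1.52/37 = 0.041 kg m⁻⁴
  53–80 m: Δρ/Δz = 0.32/27 = 0.012 kg m⁻⁴
  80–87 m: Δρ/Δz = 0.14/7 = 0.020 kg m⁻⁴
  87–109 m: Δρ/Δz = 0.44/22 = 0.020 kg m⁻⁴
  109–118 m: Δρ/Δz = 0.25/9 = 0.028 kg m⁻⁴
The largest gradient is in the 16–53 m interval — the pycnocline.

16–53 m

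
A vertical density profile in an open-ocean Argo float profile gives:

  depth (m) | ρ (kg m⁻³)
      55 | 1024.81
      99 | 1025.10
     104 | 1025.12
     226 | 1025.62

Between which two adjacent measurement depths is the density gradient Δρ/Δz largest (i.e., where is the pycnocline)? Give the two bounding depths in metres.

55–99 m

Compute the density gradient over each adjacent pair:
  55–99 m: Δρ/Δz = 0.29/44 = 6.6 × 10⁻³ kg m⁻⁴
  99–104 m: Δρ/Δz = 0.02/5 = 4.0 × 10⁻³ kg m⁻⁴
  104–226 m: Δρ/Δz = 0.50/122 = 4.1 × 10⁻³ kg m⁻⁴
The largest gradient is in the 55–99 m interval — the pycnocline.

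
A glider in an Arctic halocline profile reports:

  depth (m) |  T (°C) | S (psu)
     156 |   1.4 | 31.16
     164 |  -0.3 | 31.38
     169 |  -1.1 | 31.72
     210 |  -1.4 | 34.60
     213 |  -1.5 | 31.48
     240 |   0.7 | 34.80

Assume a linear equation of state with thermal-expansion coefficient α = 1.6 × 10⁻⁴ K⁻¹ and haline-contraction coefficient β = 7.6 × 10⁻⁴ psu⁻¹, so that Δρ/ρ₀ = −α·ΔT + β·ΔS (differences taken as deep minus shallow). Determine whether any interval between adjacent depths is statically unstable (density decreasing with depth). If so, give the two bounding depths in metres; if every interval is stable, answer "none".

Evaluate Δρ/ρ₀ = −αΔT + βΔS across each adjacent pair:
  156–164 m: −αΔT+βΔS = −(1.6 × 10⁻⁴)(-1.7)+(7.6 × 10⁻⁴)(+0.22) = 4.4 × 10⁻⁴ → stable
  164–169 m: −αΔT+βΔS = −(1.6 × 10⁻⁴)(-0.8)+(7.6 × 10⁻⁴)(+0.34) = 3.9 × 10⁻⁴ → stable
  169–210 m: −αΔT+βΔS = −(1.6 × 10⁻⁴)(-0.3)+(7.6 × 10⁻⁴)(+2.88) = 2.2 × 10⁻³ → stable
  210–213 m: −αΔT+βΔS = −(1.6 × 10⁻⁴)(-0.1)+(7.6 × 10⁻⁴)(-3.12) = -2.4 × 10⁻³ → UNSTABLE
  213–240 m: −αΔT+βΔS = −(1.6 × 10⁻⁴)(+2.2)+(7.6 × 10⁻⁴)(+3.32) = 2.2 × 10⁻³ → stable
The 210–213 m interval has Δρ < 0: lighter water underlies denser water.

210–213 m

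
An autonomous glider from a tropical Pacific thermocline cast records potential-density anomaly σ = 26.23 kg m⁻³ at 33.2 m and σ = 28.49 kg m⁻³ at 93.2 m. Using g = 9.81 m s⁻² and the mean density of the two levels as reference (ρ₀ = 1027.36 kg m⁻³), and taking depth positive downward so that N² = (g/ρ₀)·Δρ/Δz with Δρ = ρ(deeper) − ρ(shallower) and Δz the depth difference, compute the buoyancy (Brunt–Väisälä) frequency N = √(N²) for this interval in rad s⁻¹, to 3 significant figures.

0.0190 rad s⁻¹

Δρ = 1028.49 − 1026.23 = 2.26 kg m⁻³ over Δz = 93.2 − 33.2 = 60 m.
N² = (9.81/1027.36) × (2.26/60) = 3.5967 × 10⁻⁴ s⁻².
N = √(3.5967 × 10⁻⁴) = 0.018965 rad s⁻¹ ≈ 0.0190 rad s⁻¹.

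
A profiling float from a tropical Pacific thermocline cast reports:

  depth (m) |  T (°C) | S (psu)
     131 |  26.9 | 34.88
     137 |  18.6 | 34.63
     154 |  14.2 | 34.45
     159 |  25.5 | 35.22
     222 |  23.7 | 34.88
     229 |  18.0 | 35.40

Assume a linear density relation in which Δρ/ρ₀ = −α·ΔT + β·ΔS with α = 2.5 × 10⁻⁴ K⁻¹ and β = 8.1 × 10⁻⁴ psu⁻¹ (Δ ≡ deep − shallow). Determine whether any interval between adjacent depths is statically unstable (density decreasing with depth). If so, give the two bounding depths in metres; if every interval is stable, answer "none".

Evaluate Δρ/ρ₀ = −αΔT + βΔS across each adjacent pair:
  131–137 m: −αΔT+βΔS = −(2.5 × 10⁻⁴)(-8.3)+(8.1 × 10⁻⁴)(-0.25) = 1.9 × 10⁻³ → stable
  137–154 m: −αΔT+βΔS = −(2.5 × 10⁻⁴)(-4.4)+(8.1 × 10⁻⁴)(-0.18) = 9.5 × 10⁻⁴ → stable
  154–159 m: −αΔT+βΔS = −(2.5 × 10⁻⁴)(+11.3)+(8.1 × 10⁻⁴)(+0.77) = -2.2 × 10⁻³ → UNSTABLE
  159–222 m: −αΔT+βΔS = −(2.5 × 10⁻⁴)(-1.8)+(8.1 × 10⁻⁴)(-0.34) = 1.7 × 10⁻⁴ → stable
  222–229 m: −αΔT+βΔS = −(2.5 × 10⁻⁴)(-5.7)+(8.1 × 10⁻⁴)(+0.52) = 1.8 × 10⁻³ → stable
The 154–159 m interval has Δρ < 0: lighter water underlies denser water.

154–159 m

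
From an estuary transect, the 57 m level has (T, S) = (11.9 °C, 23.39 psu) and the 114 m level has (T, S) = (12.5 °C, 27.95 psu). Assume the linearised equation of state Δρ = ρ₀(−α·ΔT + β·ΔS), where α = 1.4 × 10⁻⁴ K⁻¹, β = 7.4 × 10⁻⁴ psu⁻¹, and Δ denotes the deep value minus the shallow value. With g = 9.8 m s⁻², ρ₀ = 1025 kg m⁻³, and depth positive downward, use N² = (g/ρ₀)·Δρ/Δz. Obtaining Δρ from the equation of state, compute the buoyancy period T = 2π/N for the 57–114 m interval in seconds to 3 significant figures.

ΔT = +0.6 K, ΔS = +4.56 psu (deep − shallow).
Δρ/ρ₀ = −αΔT + βΔS = -8.40 × 10⁻⁵ + 3.3744 × 10⁻³ = 3.2904 × 10⁻³, so Δρ ≈ 3.373 kg m⁻³.
N² = (g/ρ₀)·Δρ/Δz = g·(Δρ/ρ₀)/Δz = 9.8 × 3.2904 × 10⁻³ / 57 = 5.6572 × 10⁻⁴ s⁻².
N = √(5.6572 × 10⁻⁴) = 0.023785 rad s⁻¹ → T = 2π/N = 264.17 s ≈ 264 s.

264 s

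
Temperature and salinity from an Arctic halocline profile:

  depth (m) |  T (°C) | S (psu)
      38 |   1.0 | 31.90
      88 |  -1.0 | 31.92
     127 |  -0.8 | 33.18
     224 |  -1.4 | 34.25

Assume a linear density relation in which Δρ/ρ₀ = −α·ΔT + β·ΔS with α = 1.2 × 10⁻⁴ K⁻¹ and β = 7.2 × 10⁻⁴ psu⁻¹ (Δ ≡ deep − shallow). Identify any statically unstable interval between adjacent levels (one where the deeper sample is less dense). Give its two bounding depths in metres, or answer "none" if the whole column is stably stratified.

Evaluate Δρ/ρ₀ = −αΔT + βΔS across each adjacent pair:
  38–88 m: −αΔT+βΔS = −(1.2 × 10⁻⁴)(-2.0)+(7.2 × 10⁻⁴)(+0.02) = 2.5 × 10⁻⁴ → stable
  88–127 m: −αΔT+βΔS = −(1.2 × 10⁻⁴)(+0.2)+(7.2 × 10⁻⁴)(+1.26) = 8.8 × 10⁻⁴ → stable
  127–224 m: −αΔT+βΔS = −(1.2 × 10⁻⁴)(-0.6)+(7.2 × 10⁻⁴)(+1.07) = 8.4 × 10⁻⁴ → stable
Every interval has Δρ > 0: the column is stably stratified throughout.

none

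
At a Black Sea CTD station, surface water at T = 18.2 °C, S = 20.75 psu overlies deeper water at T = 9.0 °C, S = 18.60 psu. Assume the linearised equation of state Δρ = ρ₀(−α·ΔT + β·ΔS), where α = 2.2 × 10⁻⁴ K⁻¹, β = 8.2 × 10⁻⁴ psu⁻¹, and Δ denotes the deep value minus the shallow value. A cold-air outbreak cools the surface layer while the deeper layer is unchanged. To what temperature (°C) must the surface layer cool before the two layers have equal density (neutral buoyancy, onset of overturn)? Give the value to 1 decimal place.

Neutral buoyancy requires Δρ = 0, i.e. −α(T_deep − T_surf′) + β(S_deep − S_surf) = 0.
T_surf′ = T_deep − (β/α)·ΔS = 9.0 − (8.2 × 10⁻⁴/2.2 × 10⁻⁴)·(-2.15) = 17.014 °C.
Cooling required: 18.2 − (17.014) = 1.186 °C.

17.0 °C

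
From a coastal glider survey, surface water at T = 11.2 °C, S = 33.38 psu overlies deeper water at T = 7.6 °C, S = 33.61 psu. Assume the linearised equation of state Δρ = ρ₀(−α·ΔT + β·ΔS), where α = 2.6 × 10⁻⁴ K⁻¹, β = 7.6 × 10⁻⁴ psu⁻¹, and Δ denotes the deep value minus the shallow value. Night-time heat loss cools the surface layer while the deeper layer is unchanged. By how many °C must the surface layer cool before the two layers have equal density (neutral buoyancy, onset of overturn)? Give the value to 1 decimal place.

Neutral buoyancy requires Δρ = 0, i.e. −α(T_deep − T_surf′) + β(S_deep − S_surf) = 0.
T_surf′ = T_deep − (β/α)·ΔS = 7.6 − (7.6 × 10⁻⁴/2.6 × 10⁻⁴)·(+0.23) = 6.928 °C.
Cooling required: 11.2 − (6.928) = 4.272 °C.

4.3 °C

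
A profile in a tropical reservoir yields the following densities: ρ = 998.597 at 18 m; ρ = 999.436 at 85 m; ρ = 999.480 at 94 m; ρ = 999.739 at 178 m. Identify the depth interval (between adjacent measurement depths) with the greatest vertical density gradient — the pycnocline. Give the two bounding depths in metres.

18–85 m

Compute the density gradient over each adjacent pair:
  18–85 m: Δρ/Δz = 0.839/67 = 0.013 kg m⁻⁴
  85–94 m: Δρ/Δz = 0.044/9 = 4.9 × 10⁻³ kg m⁻⁴
  94–178 m: Δρ/Δz = 0.259/84 = 3.1 × 10⁻³ kg m⁻⁴
The largest gradient is in the 18–85 m interval — the pycnocline.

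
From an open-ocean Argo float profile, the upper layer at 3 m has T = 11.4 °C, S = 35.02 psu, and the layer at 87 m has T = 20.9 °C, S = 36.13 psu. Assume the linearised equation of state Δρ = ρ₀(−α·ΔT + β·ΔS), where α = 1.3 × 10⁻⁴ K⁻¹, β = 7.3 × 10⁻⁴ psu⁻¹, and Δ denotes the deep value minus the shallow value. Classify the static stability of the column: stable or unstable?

ΔT = 20.9 − 11.4 = +9.5 K and ΔS = 36.13 − 35.02 = +1.11 psu (deep − shallow).
−αΔT = -1.235 × 10⁻³; βΔS = 8.103 × 10⁻⁴; sum Δρ/ρ₀ = -4.247 × 10⁻⁴.
Δρ/ρ₀ < 0, so Δρ < 0: deeper water is lighter → statically unstable; the column would overturn.

unstable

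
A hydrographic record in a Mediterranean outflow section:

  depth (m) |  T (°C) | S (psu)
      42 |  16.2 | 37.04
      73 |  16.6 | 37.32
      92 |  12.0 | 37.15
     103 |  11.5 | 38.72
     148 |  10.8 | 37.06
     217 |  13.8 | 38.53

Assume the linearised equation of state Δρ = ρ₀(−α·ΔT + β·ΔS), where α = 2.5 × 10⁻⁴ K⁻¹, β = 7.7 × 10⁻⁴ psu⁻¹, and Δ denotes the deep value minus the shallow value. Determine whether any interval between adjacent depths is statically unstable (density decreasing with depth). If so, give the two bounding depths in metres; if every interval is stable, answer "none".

103–148 m

Evaluate Δρ/ρ₀ = −αΔT + βΔS across each adjacent pair:
  42–73 m: −αΔT+βΔS = −(2.5 × 10⁻⁴)(+0.4)+(7.7 × 10⁻⁴)(+0.28) = 1.2 × 10⁻⁴ → stable
  73–92 m: −αΔT+βΔS = −(2.5 × 10⁻⁴)(-4.6)+(7.7 × 10⁻⁴)(-0.17) = 1.0 × 10⁻³ → stable
  92–103 m: −αΔT+βΔS = −(2.5 × 10⁻⁴)(-0.5)+(7.7 × 10⁻⁴)(+1.57) = 1.3 × 10⁻³ → stable
  103–148 m: −αΔT+βΔS = −(2.5 × 10⁻⁴)(-0.7)+(7.7 × 10⁻⁴)(-1.66) = -1.1 × 10⁻³ → UNSTABLE
  148–217 m: −αΔT+βΔS = −(2.5 × 10⁻⁴)(+3.0)+(7.7 × 10⁻⁴)(+1.47) = 3.8 × 10⁻⁴ → stable
The 103–148 m interval has Δρ < 0: lighter water underlies denser water.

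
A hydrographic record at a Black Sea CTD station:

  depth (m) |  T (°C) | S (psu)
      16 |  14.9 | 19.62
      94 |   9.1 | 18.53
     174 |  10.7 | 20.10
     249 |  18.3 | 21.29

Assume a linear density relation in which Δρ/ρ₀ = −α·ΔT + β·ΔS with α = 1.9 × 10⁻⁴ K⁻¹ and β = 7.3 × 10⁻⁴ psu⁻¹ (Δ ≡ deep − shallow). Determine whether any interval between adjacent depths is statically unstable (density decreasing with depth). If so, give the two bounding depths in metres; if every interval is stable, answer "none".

174–249 m

Evaluate Δρ/ρ₀ = −αΔT + βΔS across each adjacent pair:
  16–94 m: −αΔT+βΔS = −(1.9 × 10⁻⁴)(-5.8)+(7.3 × 10⁻⁴)(-1.09) = 3.1 × 10⁻⁴ → stable
  94–174 m: −αΔT+βΔS = −(1.9 × 10⁻⁴)(+1.6)+(7.3 × 10⁻⁴)(+1.57) = 8.4 × 10⁻⁴ → stable
  174–249 m: −αΔT+βΔS = −(1.9 × 10⁻⁴)(+7.6)+(7.3 × 10⁻⁴)(+1.19) = -5.8 × 10⁻⁴ → UNSTABLE
The 174–249 m interval has Δρ < 0: lighter water underlies denser water.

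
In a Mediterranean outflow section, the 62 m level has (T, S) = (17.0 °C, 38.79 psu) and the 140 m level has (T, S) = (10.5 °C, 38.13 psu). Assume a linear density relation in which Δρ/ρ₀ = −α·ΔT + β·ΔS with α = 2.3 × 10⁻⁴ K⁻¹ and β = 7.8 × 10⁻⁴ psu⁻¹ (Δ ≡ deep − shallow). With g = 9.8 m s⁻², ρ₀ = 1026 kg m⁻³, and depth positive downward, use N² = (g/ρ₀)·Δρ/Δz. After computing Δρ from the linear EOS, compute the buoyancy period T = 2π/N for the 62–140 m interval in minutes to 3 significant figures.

ΔT = -6.5 K, ΔS = -0.66 psu (deep − shallow).
Δρ/ρ₀ = −αΔT + βΔS = 1.495 × 10⁻³ − 5.148 × 10⁻⁴ = 9.802 × 10⁻⁴, so Δρ ≈ 1.006 kg m⁻³.
N² = (g/ρ₀)·Δρ/Δz = g·(Δρ/ρ₀)/Δz = 9.8 × 9.802 × 10⁻⁴ / 78 = 1.2315 × 10⁻⁴ s⁻².
N = √(1.2315 × 10⁻⁴) = 0.011097 rad s⁻¹ → T = 2π/N = 566.21 s = 9.4368 min ≈ 9.44 min.

9.44 min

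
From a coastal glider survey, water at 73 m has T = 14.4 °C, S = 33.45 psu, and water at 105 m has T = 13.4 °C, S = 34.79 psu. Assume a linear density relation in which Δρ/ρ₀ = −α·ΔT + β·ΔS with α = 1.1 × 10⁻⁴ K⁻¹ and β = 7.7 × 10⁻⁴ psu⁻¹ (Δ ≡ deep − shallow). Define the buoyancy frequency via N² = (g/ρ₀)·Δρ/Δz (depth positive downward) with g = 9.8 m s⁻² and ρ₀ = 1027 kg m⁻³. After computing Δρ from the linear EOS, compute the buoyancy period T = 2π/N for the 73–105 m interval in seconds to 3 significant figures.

ΔT = -1.0 K, ΔS = +1.34 psu (deep − shallow).
Δρ/ρ₀ = −αΔT + βΔS = 1.10 × 10⁻⁴ + 1.0318 × 10⁻³ = 1.1418 × 10⁻³, so Δρ ≈ 1.173 kg m⁻³.
N² = (g/ρ₀)·Δρ/Δz = g·(Δρ/ρ₀)/Δz = 9.8 × 1.1418 × 10⁻³ / 32 = 3.4968 × 10⁻⁴ s⁻².
N = √(3.4968 × 10⁻⁴) = 0.018700 rad s⁻¹ → T = 2π/N = 336.00 s ≈ 336 s.

336 s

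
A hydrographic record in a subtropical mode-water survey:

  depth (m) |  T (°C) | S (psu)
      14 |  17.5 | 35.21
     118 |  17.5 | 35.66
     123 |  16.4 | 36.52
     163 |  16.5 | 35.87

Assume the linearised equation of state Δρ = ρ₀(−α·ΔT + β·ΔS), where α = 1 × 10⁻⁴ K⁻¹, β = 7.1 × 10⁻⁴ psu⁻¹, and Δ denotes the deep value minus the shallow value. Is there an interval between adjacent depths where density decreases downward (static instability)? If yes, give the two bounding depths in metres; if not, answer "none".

123–163 m

Evaluate Δρ/ρ₀ = −αΔT + βΔS across each adjacent pair:
  14–118 m: −αΔT+βΔS = −(1 × 10⁻⁴)(+0.0)+(7.1 × 10⁻⁴)(+0.45) = 3.2 × 10⁻⁴ → stable
  118–123 m: −αΔT+βΔS = −(1 × 10⁻⁴)(-1.1)+(7.1 × 10⁻⁴)(+0.86) = 7.2 × 10⁻⁴ → stable
  123–163 m: −αΔT+βΔS = −(1 × 10⁻⁴)(+0.1)+(7.1 × 10⁻⁴)(-0.65) = -4.7 × 10⁻⁴ → UNSTABLE
The 123–163 m interval has Δρ < 0: lighter water underlies denser water.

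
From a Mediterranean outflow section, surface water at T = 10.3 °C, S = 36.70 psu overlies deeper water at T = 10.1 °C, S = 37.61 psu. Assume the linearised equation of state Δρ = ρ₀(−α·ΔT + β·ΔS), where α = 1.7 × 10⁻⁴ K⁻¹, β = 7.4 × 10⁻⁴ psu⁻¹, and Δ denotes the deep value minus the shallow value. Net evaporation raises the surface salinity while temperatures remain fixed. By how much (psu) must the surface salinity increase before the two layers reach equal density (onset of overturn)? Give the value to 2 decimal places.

0.96 psu

Neutral buoyancy requires −α(T_deep − T_surf) + β(S_deep − S_surf′) = 0.
S_surf′ = S_deep − (α/β)·ΔT = 37.61 − (1.7 × 10⁻⁴/7.4 × 10⁻⁴)·(-0.2) = 37.6559 psu.
Increase required: 37.6559 − 36.70 = 0.9559 psu.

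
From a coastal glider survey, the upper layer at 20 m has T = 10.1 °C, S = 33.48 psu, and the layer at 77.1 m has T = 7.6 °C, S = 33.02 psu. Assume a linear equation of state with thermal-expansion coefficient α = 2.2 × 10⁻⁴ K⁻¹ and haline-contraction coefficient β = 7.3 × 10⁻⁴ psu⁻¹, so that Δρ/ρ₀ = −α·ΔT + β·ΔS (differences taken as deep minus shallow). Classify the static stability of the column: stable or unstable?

ΔT = 7.6 − 10.1 = -2.5 K and ΔS = 33.02 − 33.48 = -0.46 psu (deep − shallow).
−αΔT = 5.50 × 10⁻⁴; βΔS = -3.358 × 10⁻⁴; sum Δρ/ρ₀ = 2.142 × 10⁻⁴.
Δρ/ρ₀ > 0, so Δρ > 0: deeper water is denser → statically stable.

stable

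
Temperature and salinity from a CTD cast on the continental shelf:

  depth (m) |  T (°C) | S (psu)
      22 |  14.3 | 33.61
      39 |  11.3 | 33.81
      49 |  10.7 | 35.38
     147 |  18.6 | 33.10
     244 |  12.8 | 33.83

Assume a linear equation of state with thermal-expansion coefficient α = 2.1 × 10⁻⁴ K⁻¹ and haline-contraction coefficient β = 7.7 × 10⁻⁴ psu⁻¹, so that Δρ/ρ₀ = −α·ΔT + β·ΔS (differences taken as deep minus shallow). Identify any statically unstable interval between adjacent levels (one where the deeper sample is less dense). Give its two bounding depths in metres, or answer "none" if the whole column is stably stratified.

Evaluate Δρ/ρ₀ = −αΔT + βΔS across each adjacent pair:
  22–39 m: −αΔT+βΔS = −(2.1 × 10⁻⁴)(-3.0)+(7.7 × 10⁻⁴)(+0.20) = 7.8 × 10⁻⁴ → stable
  39–49 m: −αΔT+βΔS = −(2.1 × 10⁻⁴)(-0.6)+(7.7 × 10⁻⁴)(+1.57) = 1.3 × 10⁻³ → stable
  49–147 m: −αΔT+βΔS = −(2.1 × 10⁻⁴)(+7.9)+(7.7 × 10⁻⁴)(-2.28) = -3.4 × 10⁻³ → UNSTABLE
  147–244 m: −αΔT+βΔS = −(2.1 × 10⁻⁴)(-5.8)+(7.7 × 10⁻⁴)(+0.73) = 1.8 × 10⁻³ → stable
The 49–147 m interval has Δρ < 0: lighter water underlies denser water.

49–147 m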